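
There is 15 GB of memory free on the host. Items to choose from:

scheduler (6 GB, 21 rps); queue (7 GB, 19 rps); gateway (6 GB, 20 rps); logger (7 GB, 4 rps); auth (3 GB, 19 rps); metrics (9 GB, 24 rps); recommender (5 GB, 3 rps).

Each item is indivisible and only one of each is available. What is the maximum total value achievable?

60 rps

Check high-value combinations within 15 GB:
- scheduler+gateway+auth: memory 6+6+3=15, value 21+20+19=60
- scheduler+metrics: memory 6+9=15, value 21+24=45
- gateway+metrics: memory 6+9=15, value 20+24=44
Best: 60 rps.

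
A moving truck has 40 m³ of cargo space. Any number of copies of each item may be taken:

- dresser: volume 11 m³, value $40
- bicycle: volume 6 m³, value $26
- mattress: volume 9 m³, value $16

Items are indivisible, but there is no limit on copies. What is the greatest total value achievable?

Best value-per-unit is bicycle at 26/6; filling with it alone gives 6×26 = 156.
Optimal mix: 2×dresser + 3×bicycle → volume 40, value 158.

$158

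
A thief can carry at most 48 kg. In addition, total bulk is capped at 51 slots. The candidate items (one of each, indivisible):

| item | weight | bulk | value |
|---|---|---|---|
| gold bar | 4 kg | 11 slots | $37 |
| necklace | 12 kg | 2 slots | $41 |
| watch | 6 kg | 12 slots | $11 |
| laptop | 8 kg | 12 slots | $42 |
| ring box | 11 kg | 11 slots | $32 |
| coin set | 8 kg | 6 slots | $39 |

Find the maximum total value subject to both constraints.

Feasible sets respecting both limits:
- gold bar+necklace+laptop+ring box+coin set: weight 43, bulk 42, value 191
- gold bar+necklace+watch+laptop+coin set: weight 38, bulk 43, value 170
- necklace+watch+laptop+ring box+coin set: weight 45, bulk 43, value 165
Best: $191.

$191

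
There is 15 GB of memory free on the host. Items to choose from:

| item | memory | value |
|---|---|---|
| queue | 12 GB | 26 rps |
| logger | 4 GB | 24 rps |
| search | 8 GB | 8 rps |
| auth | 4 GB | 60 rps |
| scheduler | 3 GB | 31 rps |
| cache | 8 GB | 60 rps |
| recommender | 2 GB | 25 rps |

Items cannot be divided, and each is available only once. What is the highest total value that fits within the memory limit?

Check high-value combinations within 15 GB:
- auth+scheduler+cache: memory 4+3+8=15, value 60+31+60=151
- auth+cache+recommender: memory 4+8+2=14, value 60+60+25=145
- logger+auth+scheduler+recommender: memory 4+4+3+2=13, value 24+60+31+25=140
- auth+cache: memory 4+8=12, value 60+60=120
- auth+scheduler+recommender: memory 4+3+2=9, value 60+31+25=116
Best: 151 rps.

151 rps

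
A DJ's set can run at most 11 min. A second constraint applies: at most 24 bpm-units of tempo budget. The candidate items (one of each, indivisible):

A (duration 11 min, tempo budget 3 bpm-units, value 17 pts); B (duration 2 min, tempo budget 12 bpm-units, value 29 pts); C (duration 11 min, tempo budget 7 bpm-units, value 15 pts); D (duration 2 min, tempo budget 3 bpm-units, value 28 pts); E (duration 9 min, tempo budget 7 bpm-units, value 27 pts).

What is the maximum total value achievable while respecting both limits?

Feasible sets respecting both limits:
- B+D: duration 4, tempo budget 15, value 57
- B+E: duration 11, tempo budget 19, value 56
- D+E: duration 11, tempo budget 10, value 55
- B: duration 2, tempo budget 12, value 29
Best: 57 pts.

57 pts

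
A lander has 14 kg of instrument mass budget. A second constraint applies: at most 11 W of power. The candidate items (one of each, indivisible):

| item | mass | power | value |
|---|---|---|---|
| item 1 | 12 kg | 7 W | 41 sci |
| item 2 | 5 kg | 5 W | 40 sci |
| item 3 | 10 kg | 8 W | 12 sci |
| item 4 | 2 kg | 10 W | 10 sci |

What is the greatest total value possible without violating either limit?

41 sci

Feasible sets respecting both limits:
- item 1: mass 12, power 7, value 41
- item 2: mass 5, power 5, value 40
- item 3: mass 10, power 8, value 12
- item 4: mass 2, power 10, value 10
Best: 41 sci.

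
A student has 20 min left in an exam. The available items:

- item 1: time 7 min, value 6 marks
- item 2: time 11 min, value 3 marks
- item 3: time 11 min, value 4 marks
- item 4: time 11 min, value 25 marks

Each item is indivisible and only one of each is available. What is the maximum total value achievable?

This is a 0/1 knapsack; check combinations near the capacity.
- item 1+item 4: time 7+11=18, value 6+25=31
- item 4: time 11, value 25
- item 1+item 3: time 7+11=18, value 6+4=10
- item 1+item 2: time 7+11=18, value 6+3=9
Best: 31 marks.

31 marks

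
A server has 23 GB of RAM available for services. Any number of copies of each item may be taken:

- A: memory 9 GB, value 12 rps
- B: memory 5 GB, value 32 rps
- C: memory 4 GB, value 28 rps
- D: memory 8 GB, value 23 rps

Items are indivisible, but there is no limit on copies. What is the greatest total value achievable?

Best value-per-unit is C at 28/4; filling with it alone gives 5×28 = 140.
Optimal mix: 3×B + 2×C → memory 23, value 152.

152 rps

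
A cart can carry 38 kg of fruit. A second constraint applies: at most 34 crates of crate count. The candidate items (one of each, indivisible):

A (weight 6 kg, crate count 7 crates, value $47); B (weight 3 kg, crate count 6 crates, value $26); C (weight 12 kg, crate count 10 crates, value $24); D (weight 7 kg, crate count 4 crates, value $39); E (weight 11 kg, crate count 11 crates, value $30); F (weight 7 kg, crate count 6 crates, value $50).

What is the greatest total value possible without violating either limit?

Feasible sets respecting both limits:
- A+B+D+E+F: weight 34, crate count 34, value 192
- A+B+C+D+F: weight 35, crate count 33, value 186
- A+D+E+F: weight 31, crate count 28, value 166
- A+B+D+F: weight 23, crate count 23, value 162
Best: $192.

$192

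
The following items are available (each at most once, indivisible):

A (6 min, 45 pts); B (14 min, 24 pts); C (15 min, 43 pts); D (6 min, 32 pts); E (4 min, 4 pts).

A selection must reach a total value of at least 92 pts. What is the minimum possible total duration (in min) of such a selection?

Subsets with value ≥ 92, sorted by total duration:
- A+C+E: duration 25, value 92
- A+B+D: duration 26, value 101
- A+C+D: duration 27, value 120
- A+B+D+E: duration 30, value 105
Minimum duration: 25 min.

25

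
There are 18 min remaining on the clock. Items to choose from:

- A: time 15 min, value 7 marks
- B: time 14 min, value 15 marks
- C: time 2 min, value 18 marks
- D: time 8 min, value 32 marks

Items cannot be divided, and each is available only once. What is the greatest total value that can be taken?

Check high-value combinations within 18 min:
- C+D: time 2+8=10, value 18+32=50
- B+C: time 14+2=16, value 15+18=33
- D: time 8, value 32
- A+C: time 15+2=17, value 7+18=25
Best: 50 marks.

50 marks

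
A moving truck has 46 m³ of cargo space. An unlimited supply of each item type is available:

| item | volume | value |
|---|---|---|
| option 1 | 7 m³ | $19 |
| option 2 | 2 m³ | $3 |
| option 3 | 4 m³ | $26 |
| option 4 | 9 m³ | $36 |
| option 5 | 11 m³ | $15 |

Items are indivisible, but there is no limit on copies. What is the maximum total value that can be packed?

Best value-per-unit is option 3 at 26/4; filling with it alone gives 11×26 = 286.
Optimal mix: 1×option 2 + 11×option 3 → volume 46, value 289.

$289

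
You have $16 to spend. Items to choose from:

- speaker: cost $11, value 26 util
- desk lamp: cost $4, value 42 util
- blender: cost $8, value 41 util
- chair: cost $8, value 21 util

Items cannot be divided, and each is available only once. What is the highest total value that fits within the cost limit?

Check high-value combinations within $16:
- desk lamp+blender: cost 4+8=12, value 42+41=83
- speaker+desk lamp: cost 11+4=15, value 26+42=68
- desk lamp+chair: cost 4+8=12, value 42+21=63
Best: 83 util.

83 util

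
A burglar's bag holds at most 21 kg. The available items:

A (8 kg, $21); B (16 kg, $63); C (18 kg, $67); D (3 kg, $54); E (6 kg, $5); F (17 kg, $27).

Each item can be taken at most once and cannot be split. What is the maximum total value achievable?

$121

Check high-value combinations within 21 kg:
- C+D: weight 18+3=21, value 67+54=121
- B+D: weight 16+3=19, value 63+54=117
- D+F: weight 3+17=20, value 54+27=81
- A+D+E: weight 8+3+6=17, value 21+54+5=80
- A+D: weight 8+3=11, value 21+54=75
Best: $121.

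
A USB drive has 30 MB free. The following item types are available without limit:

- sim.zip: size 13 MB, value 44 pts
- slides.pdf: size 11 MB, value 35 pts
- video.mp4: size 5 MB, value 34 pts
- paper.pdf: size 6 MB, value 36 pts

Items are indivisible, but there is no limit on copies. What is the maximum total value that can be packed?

Best value-per-unit is video.mp4 at 34/5, and filling with it alone uses size 6×5=30. No mix of the others beats 6×34 = 204.

204 pts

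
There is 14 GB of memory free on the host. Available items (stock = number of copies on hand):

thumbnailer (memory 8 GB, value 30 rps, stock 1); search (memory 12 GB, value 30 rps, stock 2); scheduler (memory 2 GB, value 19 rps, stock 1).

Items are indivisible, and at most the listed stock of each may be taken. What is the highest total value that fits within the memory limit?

Top feasible selections:
- 1×thumbnailer + 1×scheduler: memory 10, value 49
- 1×search + 1×scheduler: memory 14, value 49
- 1×thumbnailer: memory 8, value 30
- 1×search: memory 12, value 30
Best: 49 rps.

49 rps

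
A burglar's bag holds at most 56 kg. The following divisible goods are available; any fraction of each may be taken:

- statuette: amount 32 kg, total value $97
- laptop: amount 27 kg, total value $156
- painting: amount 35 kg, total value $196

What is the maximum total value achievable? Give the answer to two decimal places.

Take in order of value per unit:
- laptop (156/27 per unit): all 27 → value 156, running total 156.00
- painting (196/35 per unit): 29 of 35 → value 29×196/35 = 162.4000, running total 318.40
Total 318.40.

318.40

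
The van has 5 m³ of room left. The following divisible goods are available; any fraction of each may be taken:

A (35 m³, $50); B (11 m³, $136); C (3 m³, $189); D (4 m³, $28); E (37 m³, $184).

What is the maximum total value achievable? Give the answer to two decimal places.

Take in order of value per unit:
- C (189/3 per unit): all 3 → value 189, running total 189.00
- B (136/11 per unit): 2 of 11 → value 2×136/11 = 24.7273, running total 213.73
Total 213.73.

213.73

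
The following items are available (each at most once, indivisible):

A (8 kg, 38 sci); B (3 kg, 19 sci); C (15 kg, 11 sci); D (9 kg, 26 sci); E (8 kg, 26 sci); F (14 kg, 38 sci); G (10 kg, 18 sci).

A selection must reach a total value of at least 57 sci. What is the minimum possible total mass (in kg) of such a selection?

Subsets with value ≥ 57, sorted by total mass:
- A+B: mass 11, value 57
- A+E: mass 16, value 64
- A+D: mass 17, value 64
Minimum mass: 11 kg.

11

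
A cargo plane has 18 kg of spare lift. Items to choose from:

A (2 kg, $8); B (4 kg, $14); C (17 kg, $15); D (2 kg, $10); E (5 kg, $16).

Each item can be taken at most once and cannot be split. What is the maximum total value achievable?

$48

Check high-value combinations within 18 kg:
- A+B+D+E: weight 2+4+2+5=13, value 8+14+10+16=48
- B+D+E: weight 4+2+5=11, value 14+10+16=40
- A+B+E: weight 2+4+5=11, value 8+14+16=38
- A+D+E: weight 2+2+5=9, value 8+10+16=34
Best: $48.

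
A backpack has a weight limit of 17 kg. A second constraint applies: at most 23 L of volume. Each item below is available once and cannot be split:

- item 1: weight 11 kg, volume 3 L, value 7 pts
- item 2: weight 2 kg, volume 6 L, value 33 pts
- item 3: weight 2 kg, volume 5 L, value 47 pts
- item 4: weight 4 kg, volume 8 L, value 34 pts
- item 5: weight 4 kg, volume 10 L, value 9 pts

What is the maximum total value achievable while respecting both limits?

Feasible sets respecting both limits:
- item 2+item 3+item 4: weight 8, volume 19, value 114
- item 3+item 4+item 5: weight 10, volume 23, value 90
- item 2+item 3+item 5: weight 8, volume 21, value 89
- item 1+item 3+item 4: weight 17, volume 16, value 88
Best: 114 pts.

114 pts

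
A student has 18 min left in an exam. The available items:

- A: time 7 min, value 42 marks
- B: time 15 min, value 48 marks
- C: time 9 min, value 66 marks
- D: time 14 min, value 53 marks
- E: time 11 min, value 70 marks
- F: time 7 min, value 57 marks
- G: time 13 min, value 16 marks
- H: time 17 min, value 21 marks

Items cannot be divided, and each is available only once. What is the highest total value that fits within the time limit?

Check high-value combinations within 18 min:
- E+F: time 11+7=18, value 70+57=127
- C+F: time 9+7=16, value 66+57=123
- A+E: time 7+11=18, value 42+70=112
- A+C: time 7+9=16, value 42+66=108
Best: 127 marks.

127 marks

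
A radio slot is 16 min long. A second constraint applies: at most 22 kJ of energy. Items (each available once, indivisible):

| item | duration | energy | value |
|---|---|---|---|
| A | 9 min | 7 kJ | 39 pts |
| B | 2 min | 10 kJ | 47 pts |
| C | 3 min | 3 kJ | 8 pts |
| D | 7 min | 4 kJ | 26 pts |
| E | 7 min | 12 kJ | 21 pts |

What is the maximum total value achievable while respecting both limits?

94 pts

Feasible sets respecting both limits:
- A+B+C: duration 14, energy 20, value 94
- A+B: duration 11, energy 17, value 86
- B+C+D: duration 12, energy 17, value 81
Best: 94 pts.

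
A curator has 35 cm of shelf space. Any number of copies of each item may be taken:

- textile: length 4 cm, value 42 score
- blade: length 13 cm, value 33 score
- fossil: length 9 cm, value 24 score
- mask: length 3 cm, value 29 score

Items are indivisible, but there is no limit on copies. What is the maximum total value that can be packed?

Best value-per-unit is textile at 42/4; filling with it alone gives 8×42 = 336.
Optimal mix: 8×textile + 1×mask → length 35, value 365.

365 score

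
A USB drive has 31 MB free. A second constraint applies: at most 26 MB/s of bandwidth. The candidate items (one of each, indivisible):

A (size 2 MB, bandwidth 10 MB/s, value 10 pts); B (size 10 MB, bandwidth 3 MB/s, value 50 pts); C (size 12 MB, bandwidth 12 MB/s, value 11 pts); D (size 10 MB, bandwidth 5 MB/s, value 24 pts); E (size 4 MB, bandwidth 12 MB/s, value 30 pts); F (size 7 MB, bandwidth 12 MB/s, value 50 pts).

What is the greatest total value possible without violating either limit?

Feasible sets respecting both limits:
- B+D+F: size 27, bandwidth 20, value 124
- A+B+F: size 19, bandwidth 25, value 110
- B+D+E: size 24, bandwidth 20, value 104
- B+F: size 17, bandwidth 15, value 100
Best: 124 pts.

124 pts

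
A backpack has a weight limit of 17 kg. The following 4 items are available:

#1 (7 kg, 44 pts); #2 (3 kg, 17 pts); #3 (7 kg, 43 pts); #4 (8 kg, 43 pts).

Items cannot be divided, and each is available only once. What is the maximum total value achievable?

Check high-value combinations within 17 kg:
- #1+#2+#3: weight 7+3+7=17, value 44+17+43=104
- #1+#3: weight 7+7=14, value 44+43=87
- #1+#4: weight 7+8=15, value 44+43=87
- #3+#4: weight 7+8=15, value 43+43=86
Best: 104 pts.

104 pts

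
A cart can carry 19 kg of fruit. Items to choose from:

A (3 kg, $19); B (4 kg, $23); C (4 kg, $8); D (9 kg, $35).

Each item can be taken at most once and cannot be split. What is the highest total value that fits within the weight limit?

Check high-value combinations within 19 kg:
- A+B+D: weight 3+4+9=16, value 19+23+35=77
- B+C+D: weight 4+4+9=17, value 23+8+35=66
- A+C+D: weight 3+4+9=16, value 19+8+35=62
- B+D: weight 4+9=13, value 23+35=58
- A+D: weight 3+9=12, value 19+35=54
Best: $77.

$77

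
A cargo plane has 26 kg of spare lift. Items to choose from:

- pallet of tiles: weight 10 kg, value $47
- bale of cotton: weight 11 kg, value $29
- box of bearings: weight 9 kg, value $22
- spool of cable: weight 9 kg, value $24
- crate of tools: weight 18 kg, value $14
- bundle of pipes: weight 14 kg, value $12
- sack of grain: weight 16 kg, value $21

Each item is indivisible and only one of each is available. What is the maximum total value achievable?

$76

Check high-value combinations within 26 kg:
- pallet of tiles+bale of cotton: weight 10+11=21, value 47+29=76
- pallet of tiles+spool of cable: weight 10+9=19, value 47+24=71
- pallet of tiles+box of bearings: weight 10+9=19, value 47+22=69
- pallet of tiles+sack of grain: weight 10+16=26, value 47+21=68
- pallet of tiles+bundle of pipes: weight 10+14=24, value 47+12=59
Best: $76.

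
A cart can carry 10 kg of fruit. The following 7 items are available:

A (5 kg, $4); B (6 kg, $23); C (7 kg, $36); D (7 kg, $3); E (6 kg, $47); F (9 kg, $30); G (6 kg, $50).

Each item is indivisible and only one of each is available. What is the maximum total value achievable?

Check high-value combinations within 10 kg:
- G: weight 6, value 50
- E: weight 6, value 47
- C: weight 7, value 36
- F: weight 9, value 30
- B: weight 6, value 23
Best: $50.

$50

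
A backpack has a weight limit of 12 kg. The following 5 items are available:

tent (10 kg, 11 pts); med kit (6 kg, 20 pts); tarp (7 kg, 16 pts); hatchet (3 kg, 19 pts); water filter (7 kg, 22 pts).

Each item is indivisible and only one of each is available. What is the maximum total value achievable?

Check high-value combinations within 12 kg:
- hatchet+water filter: weight 3+7=10, value 19+22=41
- med kit+hatchet: weight 6+3=9, value 20+19=39
- tarp+hatchet: weight 7+3=10, value 16+19=35
Best: 41 pts.

41 pts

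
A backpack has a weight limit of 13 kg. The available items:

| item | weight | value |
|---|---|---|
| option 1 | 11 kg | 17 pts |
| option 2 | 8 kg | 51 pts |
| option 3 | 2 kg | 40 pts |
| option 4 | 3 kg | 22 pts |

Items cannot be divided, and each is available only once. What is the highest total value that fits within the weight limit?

113 pts

Check high-value combinations within 13 kg:
- option 2+option 3+option 4: weight 8+2+3=13, value 51+40+22=113
- option 2+option 3: weight 8+2=10, value 51+40=91
- option 2+option 4: weight 8+3=11, value 51+22=73
- option 3+option 4: weight 2+3=5, value 40+22=62
- option 1+option 3: weight 11+2=13, value 17+40=57
Best: 113 pts.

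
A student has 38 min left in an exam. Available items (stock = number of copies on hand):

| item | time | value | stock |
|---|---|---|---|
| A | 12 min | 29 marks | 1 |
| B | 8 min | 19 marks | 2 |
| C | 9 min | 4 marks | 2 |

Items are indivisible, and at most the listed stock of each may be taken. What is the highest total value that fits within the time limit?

71 marks

Best selections within time 38 and stock limits:
- 1×A + 2×B + 1×C: time 37, value 71
- 1×A + 2×B: time 28, value 67
Best: 71 marks.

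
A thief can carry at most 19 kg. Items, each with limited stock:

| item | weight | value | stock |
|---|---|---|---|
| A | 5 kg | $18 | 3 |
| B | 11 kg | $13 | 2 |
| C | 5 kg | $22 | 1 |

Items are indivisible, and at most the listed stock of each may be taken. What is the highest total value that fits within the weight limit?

Best selections within weight 19 and stock limits:
- 2×A + 1×C: weight 15, value 58
- 3×A: weight 15, value 54
- 1×A + 1×C: weight 10, value 40
Best: $58.

$58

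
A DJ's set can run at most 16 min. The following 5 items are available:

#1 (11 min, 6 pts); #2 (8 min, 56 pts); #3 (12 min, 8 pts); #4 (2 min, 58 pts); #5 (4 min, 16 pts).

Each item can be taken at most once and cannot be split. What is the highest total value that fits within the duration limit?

130 pts

This is a 0/1 knapsack; check combinations near the capacity.
- #2+#4+#5: duration 8+2+4=14, value 56+58+16=130
- #2+#4: duration 8+2=10, value 56+58=114
- #4+#5: duration 2+4=6, value 58+16=74
Best: 130 pts.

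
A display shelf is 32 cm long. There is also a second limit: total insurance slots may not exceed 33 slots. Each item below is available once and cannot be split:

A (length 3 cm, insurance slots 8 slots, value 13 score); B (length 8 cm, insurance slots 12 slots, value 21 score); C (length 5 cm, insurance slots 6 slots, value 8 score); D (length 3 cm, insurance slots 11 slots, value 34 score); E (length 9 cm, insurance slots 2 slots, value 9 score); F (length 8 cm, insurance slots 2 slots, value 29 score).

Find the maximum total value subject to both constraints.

97 score

Feasible sets respecting both limits:
- A+B+D+F: length 22, insurance slots 33, value 97
- B+D+E+F: length 28, insurance slots 27, value 93
- A+C+D+E+F: length 28, insurance slots 29, value 93
- B+C+D+F: length 24, insurance slots 31, value 92
Best: 97 score.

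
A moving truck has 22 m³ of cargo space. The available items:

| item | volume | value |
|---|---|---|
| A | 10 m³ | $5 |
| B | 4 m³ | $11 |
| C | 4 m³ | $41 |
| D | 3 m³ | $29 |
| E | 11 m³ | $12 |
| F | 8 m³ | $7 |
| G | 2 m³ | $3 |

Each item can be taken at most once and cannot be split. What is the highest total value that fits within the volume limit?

$93

Check high-value combinations within 22 m³:
- B+C+D+E: volume 4+4+3+11=22, value 11+41+29+12=93
- B+C+D+F+G: volume 4+4+3+8+2=21, value 11+41+29+7+3=91
- B+C+D+F: volume 4+4+3+8=19, value 11+41+29+7=88
Best: $93.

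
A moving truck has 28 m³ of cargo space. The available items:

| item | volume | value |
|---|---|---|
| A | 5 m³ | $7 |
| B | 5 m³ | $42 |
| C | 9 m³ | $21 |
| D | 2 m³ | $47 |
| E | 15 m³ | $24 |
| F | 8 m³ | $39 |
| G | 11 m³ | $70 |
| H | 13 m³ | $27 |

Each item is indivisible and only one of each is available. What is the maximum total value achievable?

Check high-value combinations within 28 m³:
- B+D+F+G: volume 5+2+8+11=26, value 42+47+39+70=198
- B+C+D+G: volume 5+9+2+11=27, value 42+21+47+70=180
- A+B+D+G: volume 5+5+2+11=23, value 7+42+47+70=166
- A+D+F+G: volume 5+2+8+11=26, value 7+47+39+70=163
Best: $198.

$198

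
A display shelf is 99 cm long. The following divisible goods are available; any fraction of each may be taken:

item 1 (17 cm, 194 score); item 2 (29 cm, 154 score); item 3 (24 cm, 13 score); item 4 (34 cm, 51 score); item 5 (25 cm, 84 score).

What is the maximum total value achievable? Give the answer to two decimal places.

474.00

Take in order of value per unit:
- item 1 (194/17 per unit): all 17 → value 194, running total 194.00
- item 2 (154/29 per unit): all 29 → value 154, running total 348.00
- item 5 (84/25 per unit): all 25 → value 84, running total 432.00
- item 4 (51/34 per unit): 28 of 34 → value 28×51/34 = 42.0000, running total 474.00
Total 474.00.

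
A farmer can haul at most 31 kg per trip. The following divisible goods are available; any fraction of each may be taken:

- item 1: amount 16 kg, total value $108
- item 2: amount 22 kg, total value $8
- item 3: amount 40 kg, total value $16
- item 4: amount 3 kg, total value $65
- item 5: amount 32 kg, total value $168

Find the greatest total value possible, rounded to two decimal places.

236.00

Take in order of value per unit:
- item 4 (65/3 per unit): all 3 → value 65, running total 65.00
- item 1 (108/16 per unit): all 16 → value 108, running total 173.00
- item 5 (168/32 per unit): 12 of 32 → value 12×168/32 = 63.0000, running total 236.00
Total 236.00.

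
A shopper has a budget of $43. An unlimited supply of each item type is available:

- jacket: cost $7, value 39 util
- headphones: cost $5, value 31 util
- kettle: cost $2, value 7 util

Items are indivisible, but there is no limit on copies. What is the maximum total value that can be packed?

256 util

Best value-per-unit is headphones at 31/5; filling with it alone gives 8×31 = 248.
Optimal mix: 1×jacket + 7×headphones → cost 42, value 256.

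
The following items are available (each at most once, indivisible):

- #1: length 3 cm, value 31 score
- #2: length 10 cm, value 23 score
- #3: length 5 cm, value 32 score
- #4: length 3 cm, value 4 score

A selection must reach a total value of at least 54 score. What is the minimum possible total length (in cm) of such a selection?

8

Subsets with value ≥ 54, sorted by total length:
- #1+#3: length 8, value 63
- #1+#3+#4: length 11, value 67
Minimum length: 8 cm.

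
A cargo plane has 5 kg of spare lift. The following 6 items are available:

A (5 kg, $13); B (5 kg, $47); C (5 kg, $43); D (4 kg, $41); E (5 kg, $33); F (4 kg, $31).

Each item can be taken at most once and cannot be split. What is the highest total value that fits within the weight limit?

This is a 0/1 knapsack; check combinations near the capacity.
- B: weight 5, value 47
- C: weight 5, value 43
- D: weight 4, value 41
Best: $47.

$47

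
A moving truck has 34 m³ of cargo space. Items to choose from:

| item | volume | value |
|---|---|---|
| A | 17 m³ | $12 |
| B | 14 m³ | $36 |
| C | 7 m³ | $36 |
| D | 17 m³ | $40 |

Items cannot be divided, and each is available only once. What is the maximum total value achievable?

Check high-value combinations within 34 m³:
- C+D: volume 7+17=24, value 36+40=76
- B+D: volume 14+17=31, value 36+40=76
- B+C: volume 14+7=21, value 36+36=72
- A+D: volume 17+17=34, value 12+40=52
Best: $76.

$76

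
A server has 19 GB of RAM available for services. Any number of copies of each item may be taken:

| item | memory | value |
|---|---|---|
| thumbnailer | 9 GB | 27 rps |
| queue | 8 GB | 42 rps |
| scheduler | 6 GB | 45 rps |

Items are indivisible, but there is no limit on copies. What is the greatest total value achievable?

Best value-per-unit is scheduler at 45/6, and filling with it alone uses memory 3×6=18. No mix of the others beats 3×45 = 135.

135 rps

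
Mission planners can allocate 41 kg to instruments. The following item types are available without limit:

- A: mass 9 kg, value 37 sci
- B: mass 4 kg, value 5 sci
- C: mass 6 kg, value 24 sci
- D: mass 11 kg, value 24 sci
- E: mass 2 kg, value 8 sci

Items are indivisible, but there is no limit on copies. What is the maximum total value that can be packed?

Best value-per-unit is A at 37/9; filling with it alone gives 4×37 = 148.
Optimal mix: 3×A + 2×C + 1×E → mass 41, value 167.

167 sci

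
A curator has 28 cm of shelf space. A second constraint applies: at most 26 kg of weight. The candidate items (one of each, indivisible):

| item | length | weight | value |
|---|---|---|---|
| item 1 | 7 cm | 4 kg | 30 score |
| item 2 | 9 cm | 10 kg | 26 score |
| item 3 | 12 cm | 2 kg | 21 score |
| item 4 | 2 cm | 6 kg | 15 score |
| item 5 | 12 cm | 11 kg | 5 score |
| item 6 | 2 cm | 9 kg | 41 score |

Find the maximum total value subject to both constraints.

107 score

Feasible sets respecting both limits:
- item 1+item 3+item 4+item 6: length 23, weight 21, value 107
- item 1+item 2+item 6: length 18, weight 23, value 97
- item 1+item 3+item 6: length 21, weight 15, value 92
- item 2+item 3+item 6: length 23, weight 21, value 88
Best: 107 score.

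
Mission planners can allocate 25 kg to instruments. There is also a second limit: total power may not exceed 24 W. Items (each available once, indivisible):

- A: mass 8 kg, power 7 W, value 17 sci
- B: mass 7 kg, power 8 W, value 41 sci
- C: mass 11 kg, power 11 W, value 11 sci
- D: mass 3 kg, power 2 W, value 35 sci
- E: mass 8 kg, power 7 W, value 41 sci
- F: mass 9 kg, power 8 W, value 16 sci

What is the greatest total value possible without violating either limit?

117 sci

Feasible sets respecting both limits:
- B+D+E: mass 18, power 17, value 117
- A+B+E: mass 23, power 22, value 99
- B+E+F: mass 24, power 23, value 98
- A+B+D: mass 18, power 17, value 93
Best: 117 sci.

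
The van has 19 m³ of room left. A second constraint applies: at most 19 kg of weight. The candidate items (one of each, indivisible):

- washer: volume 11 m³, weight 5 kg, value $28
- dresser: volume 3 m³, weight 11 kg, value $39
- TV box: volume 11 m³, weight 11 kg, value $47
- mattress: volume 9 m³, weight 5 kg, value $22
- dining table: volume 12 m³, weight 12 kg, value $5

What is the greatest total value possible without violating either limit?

Feasible sets respecting both limits:
- washer+dresser: volume 14, weight 16, value 67
- dresser+mattress: volume 12, weight 16, value 61
- TV box: volume 11, weight 11, value 47
Best: $67.

$67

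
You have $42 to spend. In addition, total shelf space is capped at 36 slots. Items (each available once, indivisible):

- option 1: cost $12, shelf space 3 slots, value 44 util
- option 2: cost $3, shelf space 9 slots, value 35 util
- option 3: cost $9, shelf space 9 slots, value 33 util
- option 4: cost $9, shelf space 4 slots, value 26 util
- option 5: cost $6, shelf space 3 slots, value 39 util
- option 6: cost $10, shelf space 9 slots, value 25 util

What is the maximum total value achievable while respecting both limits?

177 util

Feasible sets respecting both limits:
- option 1+option 2+option 3+option 4+option 5: cost 39, shelf space 28, value 177
- option 1+option 2+option 3+option 5+option 6: cost 40, shelf space 33, value 176
- option 1+option 2+option 4+option 5+option 6: cost 40, shelf space 28, value 169
Best: 177 util.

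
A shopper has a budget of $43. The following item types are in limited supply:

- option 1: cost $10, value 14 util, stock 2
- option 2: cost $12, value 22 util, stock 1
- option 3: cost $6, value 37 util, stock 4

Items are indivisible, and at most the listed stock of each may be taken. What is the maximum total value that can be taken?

Top feasible selections:
- 1×option 2 + 4×option 3: cost 36, value 170
- 1×option 1 + 4×option 3: cost 34, value 162
- 4×option 3: cost 24, value 148
- 1×option 1 + 1×option 2 + 3×option 3: cost 40, value 147
Best: 170 util.

170 util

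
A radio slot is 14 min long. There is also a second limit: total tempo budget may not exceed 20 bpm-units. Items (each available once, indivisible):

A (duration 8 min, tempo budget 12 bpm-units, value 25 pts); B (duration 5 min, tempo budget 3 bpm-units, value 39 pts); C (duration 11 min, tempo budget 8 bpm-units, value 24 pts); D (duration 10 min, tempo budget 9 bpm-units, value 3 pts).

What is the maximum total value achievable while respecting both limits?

64 pts

Feasible sets respecting both limits:
- A+B: duration 13, tempo budget 15, value 64
- B: duration 5, tempo budget 3, value 39
- A: duration 8, tempo budget 12, value 25
Best: 64 pts.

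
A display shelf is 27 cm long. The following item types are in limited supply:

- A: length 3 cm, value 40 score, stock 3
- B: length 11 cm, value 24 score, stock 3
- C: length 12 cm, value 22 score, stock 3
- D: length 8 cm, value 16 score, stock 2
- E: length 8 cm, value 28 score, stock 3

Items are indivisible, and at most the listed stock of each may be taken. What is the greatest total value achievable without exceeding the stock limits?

Best selections within length 27 and stock limits:
- 3×A + 2×E: length 25, value 176
- 3×A + 1×D + 1×E: length 25, value 164
Best: 176 score.

176 score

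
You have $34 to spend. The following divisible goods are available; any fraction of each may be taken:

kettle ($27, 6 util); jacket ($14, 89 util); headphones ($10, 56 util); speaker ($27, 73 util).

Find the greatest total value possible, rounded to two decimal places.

172.04

Take in order of value per unit:
- jacket (89/14 per unit): all 14 → value 89, running total 89.00
- headphones (56/10 per unit): all 10 → value 56, running total 145.00
- speaker (73/27 per unit): 10 of 27 → value 10×73/27 = 27.0370, running total 172.04
Total 172.04.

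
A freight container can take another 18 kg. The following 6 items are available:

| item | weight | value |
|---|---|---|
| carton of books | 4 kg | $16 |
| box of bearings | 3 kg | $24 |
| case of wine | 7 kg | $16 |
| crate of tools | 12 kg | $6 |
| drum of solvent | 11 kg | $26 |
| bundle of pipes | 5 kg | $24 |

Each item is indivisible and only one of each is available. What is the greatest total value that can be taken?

Check high-value combinations within 18 kg:
- carton of books+box of bearings+drum of solvent: weight 4+3+11=18, value 16+24+26=66
- carton of books+box of bearings+bundle of pipes: weight 4+3+5=12, value 16+24+24=64
- box of bearings+case of wine+bundle of pipes: weight 3+7+5=15, value 24+16+24=64
Best: $66.

$66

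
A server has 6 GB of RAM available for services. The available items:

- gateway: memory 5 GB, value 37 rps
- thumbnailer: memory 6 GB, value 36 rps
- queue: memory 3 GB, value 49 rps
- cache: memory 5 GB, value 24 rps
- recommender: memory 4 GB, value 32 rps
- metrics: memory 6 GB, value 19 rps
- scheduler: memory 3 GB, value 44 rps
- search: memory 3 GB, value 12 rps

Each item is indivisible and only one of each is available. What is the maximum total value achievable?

93 rps

Check high-value combinations within 6 GB:
- queue+scheduler: memory 3+3=6, value 49+44=93
- queue+search: memory 3+3=6, value 49+12=61
- scheduler+search: memory 3+3=6, value 44+12=56
Best: 93 rps.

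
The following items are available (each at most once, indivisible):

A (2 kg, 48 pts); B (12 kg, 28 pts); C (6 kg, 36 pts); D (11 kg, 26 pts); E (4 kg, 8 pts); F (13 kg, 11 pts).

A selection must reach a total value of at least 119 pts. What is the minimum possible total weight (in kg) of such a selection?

Subsets with value ≥ 119, sorted by total weight:
- A+B+C+E: weight 24, value 120
- A+B+C+D: weight 31, value 138
- A+C+D+F: weight 32, value 121
Minimum weight: 24 kg.

24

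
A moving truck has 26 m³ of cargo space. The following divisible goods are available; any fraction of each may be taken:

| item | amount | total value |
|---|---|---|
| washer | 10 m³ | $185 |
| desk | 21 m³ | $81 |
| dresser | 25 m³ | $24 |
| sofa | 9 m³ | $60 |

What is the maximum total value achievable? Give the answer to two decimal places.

Take in order of value per unit:
- washer (185/10 per unit): all 10 → value 185, running total 185.00
- sofa (60/9 per unit): all 9 → value 60, running total 245.00
- desk (81/21 per unit): 7 of 21 → value 7×81/21 = 27.0000, running total 272.00
Total 272.00.

272.00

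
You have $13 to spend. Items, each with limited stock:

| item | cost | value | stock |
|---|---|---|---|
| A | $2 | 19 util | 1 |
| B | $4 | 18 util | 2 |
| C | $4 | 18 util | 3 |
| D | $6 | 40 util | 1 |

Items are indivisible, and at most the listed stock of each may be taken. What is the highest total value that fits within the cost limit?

77 util

Best selections within cost 13 and stock limits:
- 1×A + 1×C + 1×D: cost 12, value 77
- 1×A + 1×B + 1×D: cost 12, value 77
- 1×A + 1×D: cost 8, value 59
Best: 77 util.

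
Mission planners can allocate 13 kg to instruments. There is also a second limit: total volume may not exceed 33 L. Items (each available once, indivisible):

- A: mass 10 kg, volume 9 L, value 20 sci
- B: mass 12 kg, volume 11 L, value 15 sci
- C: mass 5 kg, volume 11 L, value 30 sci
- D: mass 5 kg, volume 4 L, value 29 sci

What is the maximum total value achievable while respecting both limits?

59 sci

Feasible sets respecting both limits:
- C+D: mass 10, volume 15, value 59
- C: mass 5, volume 11, value 30
- D: mass 5, volume 4, value 29
Best: 59 sci.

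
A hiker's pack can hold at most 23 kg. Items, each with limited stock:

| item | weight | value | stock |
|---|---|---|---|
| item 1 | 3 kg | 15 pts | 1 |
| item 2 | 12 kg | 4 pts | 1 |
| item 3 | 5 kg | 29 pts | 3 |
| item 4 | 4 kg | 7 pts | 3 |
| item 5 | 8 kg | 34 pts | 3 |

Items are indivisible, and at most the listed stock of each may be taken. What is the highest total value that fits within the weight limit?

Best selections within weight 23 and stock limits:
- 3×item 3 + 1×item 5: weight 23, value 121
- 1×item 1 + 3×item 3 + 1×item 4: weight 22, value 109
Best: 121 pts.

121 pts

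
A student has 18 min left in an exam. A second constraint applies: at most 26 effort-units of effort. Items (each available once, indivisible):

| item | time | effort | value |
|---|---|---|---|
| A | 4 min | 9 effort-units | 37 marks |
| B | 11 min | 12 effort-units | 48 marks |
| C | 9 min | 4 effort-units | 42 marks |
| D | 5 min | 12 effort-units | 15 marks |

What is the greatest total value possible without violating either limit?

Feasible sets respecting both limits:
- A+C+D: time 18, effort 25, value 94
- A+B: time 15, effort 21, value 85
- A+C: time 13, effort 13, value 79
- B+D: time 16, effort 24, value 63
Best: 94 marks.

94 marks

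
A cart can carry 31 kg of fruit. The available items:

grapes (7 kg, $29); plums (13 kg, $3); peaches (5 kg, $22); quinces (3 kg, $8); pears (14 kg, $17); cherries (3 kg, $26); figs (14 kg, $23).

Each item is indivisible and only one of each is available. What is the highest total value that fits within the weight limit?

This is a 0/1 knapsack; check combinations near the capacity.
- grapes+peaches+cherries+figs: weight 7+5+3+14=29, value 29+22+26+23=100
- grapes+peaches+pears+cherries: weight 7+5+14+3=29, value 29+22+17+26=94
- grapes+plums+peaches+quinces+cherries: weight 7+13+5+3+3=31, value 29+3+22+8+26=88
Best: $100.

$100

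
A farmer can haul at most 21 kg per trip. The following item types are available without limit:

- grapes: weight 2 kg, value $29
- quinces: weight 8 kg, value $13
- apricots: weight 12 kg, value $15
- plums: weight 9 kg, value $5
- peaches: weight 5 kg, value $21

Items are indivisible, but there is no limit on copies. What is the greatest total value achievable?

Best value-per-unit is grapes at 29/2, and filling with it alone uses weight 10×2=20. No mix of the others beats 10×29 = 290.

$290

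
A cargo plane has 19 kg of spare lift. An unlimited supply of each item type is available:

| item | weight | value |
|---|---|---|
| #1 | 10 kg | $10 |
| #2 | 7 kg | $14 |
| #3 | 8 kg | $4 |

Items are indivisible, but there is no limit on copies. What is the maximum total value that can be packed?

$28

Best value-per-unit is #2 at 14/7, and filling with it alone uses weight 2×7=14. No mix of the others beats 2×14 = 28.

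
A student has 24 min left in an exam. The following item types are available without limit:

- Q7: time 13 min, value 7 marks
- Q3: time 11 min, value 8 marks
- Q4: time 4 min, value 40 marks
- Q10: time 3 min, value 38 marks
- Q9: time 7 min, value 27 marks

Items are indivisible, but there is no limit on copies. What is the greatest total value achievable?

Best value-per-unit is Q10 at 38/3, and filling with it alone uses time 8×3=24. No mix of the others beats 8×38 = 304.

304 marks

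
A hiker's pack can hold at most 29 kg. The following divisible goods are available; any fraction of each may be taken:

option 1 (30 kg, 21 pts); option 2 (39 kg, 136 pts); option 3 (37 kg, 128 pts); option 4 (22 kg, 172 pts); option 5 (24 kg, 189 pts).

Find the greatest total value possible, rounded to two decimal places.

Take in order of value per unit:
- option 5 (189/24 per unit): all 24 → value 189, running total 189.00
- option 4 (172/22 per unit): 5 of 22 → value 5×172/22 = 39.0909, running total 228.09
Total 228.09.

228.09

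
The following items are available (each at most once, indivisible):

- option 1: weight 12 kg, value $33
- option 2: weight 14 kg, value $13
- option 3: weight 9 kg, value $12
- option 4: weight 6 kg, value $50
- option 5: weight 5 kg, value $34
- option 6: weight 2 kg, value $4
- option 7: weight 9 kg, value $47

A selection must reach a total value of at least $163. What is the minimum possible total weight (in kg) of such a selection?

Subsets with value ≥ 163, sorted by total weight:
- option 1+option 4+option 5+option 7: weight 32, value 164
- option 1+option 4+option 5+option 6+option 7: weight 34, value 168
Minimum weight: 32 kg.

32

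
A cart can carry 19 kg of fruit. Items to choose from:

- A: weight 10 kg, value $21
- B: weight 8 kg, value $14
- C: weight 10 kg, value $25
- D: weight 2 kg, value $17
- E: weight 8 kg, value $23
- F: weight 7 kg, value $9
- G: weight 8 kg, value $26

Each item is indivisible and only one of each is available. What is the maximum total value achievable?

$66

Check high-value combinations within 19 kg:
- D+E+G: weight 2+8+8=18, value 17+23+26=66
- B+D+G: weight 8+2+8=18, value 14+17+26=57
- B+D+E: weight 8+2+8=18, value 14+17+23=54
Best: $66.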